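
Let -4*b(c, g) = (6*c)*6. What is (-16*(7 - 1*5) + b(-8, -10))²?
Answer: 1600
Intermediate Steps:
b(c, g) = -9*c (b(c, g) = -6*c*6/4 = -9*c)
(-16*(7 - 1*5) + b(-8, -10))² = (-16*(7 - 1*5) - 9*(-8))² = (-16*(7 - 5) + 72)² = (-16*2 + 72)² = (-32 + 72)² = 40² = 1600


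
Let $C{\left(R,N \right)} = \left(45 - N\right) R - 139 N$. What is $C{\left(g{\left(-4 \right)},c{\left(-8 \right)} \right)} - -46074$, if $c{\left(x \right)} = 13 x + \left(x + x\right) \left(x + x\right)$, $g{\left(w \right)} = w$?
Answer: $25374$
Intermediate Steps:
$c{\left(x \right)} = 4 x^{2} + 13 x$ ($c{\left(x \right)} = 13 x + 2 x 2 x = 13 x + 4 x^{2} = 4 x^{2} + 13 x$)
$C{\left(R,N \right)} = - 139 N + R \left(45 - N\right)$ ($C{\left(R,N \right)} = R \left(45 - N\right) - 139 N = - 139 N + R \left(45 - N\right)$)
$C{\left(g{\left(-4 \right)},c{\left(-8 \right)} \right)} - -46074 = \left(- 139 \left(- 8 \left(13 + 4 \left(-8\right)\right)\right) + 45 \left(-4\right) - - 8 \left(13 + 4 \left(-8\right)\right) \left(-4\right)\right) - -46074 = \left(- 139 \left(- 8 \left(13 - 32\right)\right) - 180 - - 8 \left(13 - 32\right) \left(-4\right)\right) + 46074 = \left(- 139 \left(\left(-8\right) \left(-19\right)\right) - 180 - \left(-8\right) \left(-19\right) \left(-4\right)\right) + 46074 = \left(\left(-139\right) 152 - 180 - 152 \left(-4\right)\right) + 46074 = \left(-21128 - 180 + 608\right) + 46074 = -20700 + 46074 = 25374$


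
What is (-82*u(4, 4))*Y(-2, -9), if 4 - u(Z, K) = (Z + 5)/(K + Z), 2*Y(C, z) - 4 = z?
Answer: 4715/8 ≈ 589.38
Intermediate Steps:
Y(C, z) = 2 + z/2
u(Z, K) = 4 - (5 + Z)/(K + Z) (u(Z, K) = 4 - (Z + 5)/(K + Z) = 4 - (5 + Z)/(K + Z))
(-82*u(4, 4))*Y(-2, -9) = (-82*(-5 + 3*4 + 4*4)/(4 + 4))*(2 + (½)*(-9)) = (-82*(-5 + 12 + 16)/8)*(2 - 9/2) = -41*23/4*(-5/2) = -82*23/8*(-5/2) = -943/4*(-5/2) = 4715/8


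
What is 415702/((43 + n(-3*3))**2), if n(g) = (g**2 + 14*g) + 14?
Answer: 207851/72 ≈ 2886.8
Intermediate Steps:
n(g) = 14 + g**2 + 14*g
415702/((43 + n(-3*3))**2) = 415702/((43 + (14 + (-3*3)**2 + 14*(-3*3)))**2) = 415702/((43 + (14 + (-9)**2 + 14*(-9)))**2) = 415702/((43 + (14 + 81 - 126))**2) = 415702/((43 - 31)**2) = 415702/(12**2) = 415702/144 = 415702*(1/144) = 207851/72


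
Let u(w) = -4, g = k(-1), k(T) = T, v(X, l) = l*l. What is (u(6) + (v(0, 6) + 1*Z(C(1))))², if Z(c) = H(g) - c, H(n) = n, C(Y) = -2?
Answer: 1089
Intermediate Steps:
v(X, l) = l²
g = -1
Z(c) = -1 - c
(u(6) + (v(0, 6) + 1*Z(C(1))))² = (-4 + (6² + 1*(-1 - 1*(-2))))² = (-4 + (36 + 1*(-1 + 2)))² = (-4 + (36 + 1*1))² = (-4 + (36 + 1))² = (-4 + 37)² = 33² = 1089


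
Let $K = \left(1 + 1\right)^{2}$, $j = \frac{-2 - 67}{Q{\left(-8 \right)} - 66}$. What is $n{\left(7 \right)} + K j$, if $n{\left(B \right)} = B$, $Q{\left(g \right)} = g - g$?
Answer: $\frac{123}{11} \approx 11.182$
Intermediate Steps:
$Q{\left(g \right)} = 0$
$j = \frac{23}{22}$ ($j = \frac{-2 - 67}{0 - 66} = - \frac{69}{-66} = \left(-69\right) \left(- \frac{1}{66}\right) = \frac{23}{22} \approx 1.0455$)
$K = 4$ ($K = 2^{2} = 4$)
$n{\left(7 \right)} + K j = 7 + 4 \cdot \frac{23}{22} = 7 + \frac{46}{11} = \frac{123}{11}$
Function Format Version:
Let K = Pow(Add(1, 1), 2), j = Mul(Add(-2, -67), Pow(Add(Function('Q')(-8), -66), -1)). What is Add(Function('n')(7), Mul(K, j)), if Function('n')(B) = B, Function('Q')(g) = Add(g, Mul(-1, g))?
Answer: Rational(123, 11) ≈ 11.182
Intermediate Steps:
Function('Q')(g) = 0
j = Rational(23, 22) (j = Mul(Add(-2, -67), Pow(Add(0, -66), -1)) = Mul(-69, Pow(-66, -1)) = Mul(-69, Rational(-1, 66)) = Rational(23, 22) ≈ 1.0455)
K = 4 (K = Pow(2, 2) = 4)
Add(Function('n')(7), Mul(K, j)) = Add(7, Mul(4, Rational(23, 22))) = Add(7, Rational(46, 11)) = Rational(123, 11)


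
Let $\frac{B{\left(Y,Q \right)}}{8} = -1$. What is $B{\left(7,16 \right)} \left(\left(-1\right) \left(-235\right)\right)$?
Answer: $-1880$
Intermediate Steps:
$B{\left(Y,Q \right)} = -8$ ($B{\left(Y,Q \right)} = 8 \left(-1\right) = -8$)
$B{\left(7,16 \right)} \left(\left(-1\right) \left(-235\right)\right) = - 8 \left(\left(-1\right) \left(-235\right)\right) = \left(-8\right) 235 = -1880$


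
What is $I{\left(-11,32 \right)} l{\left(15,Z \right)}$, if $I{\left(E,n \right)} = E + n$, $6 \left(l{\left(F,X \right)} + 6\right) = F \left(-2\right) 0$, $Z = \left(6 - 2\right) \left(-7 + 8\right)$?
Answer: $-126$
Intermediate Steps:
$Z = 4$ ($Z = 4 \cdot 1 = 4$)
$l{\left(F,X \right)} = -6$ ($l{\left(F,X \right)} = -6 + \frac{F \left(-2\right) 0}{6} = -6 + \frac{- 2 F 0}{6} = -6 + \frac{1}{6} \cdot 0 = -6 + 0 = -6$)
$I{\left(-11,32 \right)} l{\left(15,Z \right)} = \left(-11 + 32\right) \left(-6\right) = 21 \left(-6\right) = -126$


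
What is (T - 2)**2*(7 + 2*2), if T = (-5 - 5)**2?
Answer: 105644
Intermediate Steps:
T = 100 (T = (-10)**2 = 100)
(T - 2)**2*(7 + 2*2) = (100 - 2)**2*(7 + 2*2) = 98**2*(7 + 4) = 9604*11 = 105644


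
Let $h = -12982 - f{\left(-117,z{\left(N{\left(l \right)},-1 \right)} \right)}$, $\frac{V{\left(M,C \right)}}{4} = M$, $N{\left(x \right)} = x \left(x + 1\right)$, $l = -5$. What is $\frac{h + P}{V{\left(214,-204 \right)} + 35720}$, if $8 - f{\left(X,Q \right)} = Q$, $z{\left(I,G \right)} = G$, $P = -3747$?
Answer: $- \frac{8369}{18288} \approx -0.45762$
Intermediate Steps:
$N{\left(x \right)} = x \left(1 + x\right)$
$V{\left(M,C \right)} = 4 M$
$f{\left(X,Q \right)} = 8 - Q$
$h = -12991$ ($h = -12982 - \left(8 - -1\right) = -12982 - \left(8 + 1\right) = -12982 - 9 = -12991$)
$\frac{h + P}{V{\left(214,-204 \right)} + 35720} = \frac{-12991 - 3747}{4 \cdot 214 + 35720} = - \frac{16738}{856 + 35720} = - \frac{16738}{36576} = \left(-16738\right) \frac{1}{36576} = - \frac{8369}{18288}$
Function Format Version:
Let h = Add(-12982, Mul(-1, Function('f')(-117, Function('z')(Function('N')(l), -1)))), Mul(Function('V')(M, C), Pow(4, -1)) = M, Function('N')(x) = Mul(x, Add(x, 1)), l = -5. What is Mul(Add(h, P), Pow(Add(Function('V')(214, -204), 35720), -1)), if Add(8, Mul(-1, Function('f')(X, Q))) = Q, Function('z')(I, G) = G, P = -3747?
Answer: Rational(-8369, 18288) ≈ -0.45762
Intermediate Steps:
Function('N')(x) = Mul(x, Add(1, x))
Function('V')(M, C) = Mul(4, M)
Function('f')(X, Q) = Add(8, Mul(-1, Q))
h = -12991 (h = Add(-12982, Mul(-1, Add(8, Mul(-1, -1)))) = Add(-12982, Mul(-1, Add(8, 1))) = Add(-12982, Mul(-1, 9)) = Add(-12982, -9) = -12991)
Mul(Add(h, P), Pow(Add(Function('V')(214, -204), 35720), -1)) = Mul(Add(-12991, -3747), Pow(Add(Mul(4, 214), 35720), -1)) = Mul(-16738, Pow(Add(856, 35720), -1)) = Mul(-16738, Pow(36576, -1)) = Mul(-16738, Rational(1, 36576)) = Rational(-8369, 18288)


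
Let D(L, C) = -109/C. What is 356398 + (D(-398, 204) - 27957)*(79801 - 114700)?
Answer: 66371154385/68 ≈ 9.7605e+8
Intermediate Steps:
356398 + (D(-398, 204) - 27957)*(79801 - 114700) = 356398 + (-109/204 - 27957)*(79801 - 114700) = 356398 + (-109*1/204 - 27957)*(-34899) = 356398 + (-109/204 - 27957)*(-34899) = 356398 - 5703337/204*(-34899) = 356398 + 66346919321/68 = 66371154385/68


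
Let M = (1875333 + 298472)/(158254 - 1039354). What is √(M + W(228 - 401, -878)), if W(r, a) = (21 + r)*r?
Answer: √22680719927305/29370 ≈ 162.15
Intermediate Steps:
W(r, a) = r*(21 + r)
M = -434761/176220 (M = 2173805/(-881100) = 2173805*(-1/881100) = -434761/176220 ≈ -2.4671)
√(M + W(228 - 401, -878)) = √(-434761/176220 + (228 - 401)*(21 + (228 - 401))) = √(-434761/176220 - 173*(21 - 173)) = √(-434761/176220 - 173*(-152)) = √(-434761/176220 + 26296) = √(4633446359/176220) = √22680719927305/29370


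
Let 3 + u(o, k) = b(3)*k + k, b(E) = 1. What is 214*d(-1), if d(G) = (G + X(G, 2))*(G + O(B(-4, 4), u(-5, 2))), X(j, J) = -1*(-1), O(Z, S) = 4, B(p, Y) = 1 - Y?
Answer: 0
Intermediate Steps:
u(o, k) = -3 + 2*k (u(o, k) = -3 + (1*k + k) = -3 + (k + k) = -3 + 2*k)
X(j, J) = 1
d(G) = (1 + G)*(4 + G) (d(G) = (G + 1)*(G + 4) = (1 + G)*(4 + G))
214*d(-1) = 214*(4 + (-1)**2 + 5*(-1)) = 214*(4 + 1 - 5) = 214*0 = 0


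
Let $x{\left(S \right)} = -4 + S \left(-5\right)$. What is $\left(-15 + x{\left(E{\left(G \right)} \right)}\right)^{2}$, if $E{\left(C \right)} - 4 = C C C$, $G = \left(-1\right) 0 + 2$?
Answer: $6241$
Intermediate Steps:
$G = 2$ ($G = 0 + 2 = 2$)
$E{\left(C \right)} = 4 + C^{3}$ ($E{\left(C \right)} = 4 + C C C = 4 + C^{2} C = 4 + C^{3}$)
$x{\left(S \right)} = -4 - 5 S$
$\left(-15 + x{\left(E{\left(G \right)} \right)}\right)^{2} = \left(-15 - \left(4 + 5 \left(4 + 2^{3}\right)\right)\right)^{2} = \left(-15 - \left(4 + 5 \left(4 + 8\right)\right)\right)^{2} = \left(-15 - 64\right)^{2} = \left(-79\right)^{2} = 6241$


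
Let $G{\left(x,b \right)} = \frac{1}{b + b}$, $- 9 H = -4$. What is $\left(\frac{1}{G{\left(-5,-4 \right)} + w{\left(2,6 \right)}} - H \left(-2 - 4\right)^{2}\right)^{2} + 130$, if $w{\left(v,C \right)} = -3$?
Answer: $\frac{247714}{625} \approx 396.34$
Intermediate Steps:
$H = \frac{4}{9}$ ($H = \left(- \frac{1}{9}\right) \left(-4\right) = \frac{4}{9} \approx 0.44444$)
$G{\left(x,b \right)} = \frac{1}{2 b}$
$\left(\frac{1}{G{\left(-5,-4 \right)} + w{\left(2,6 \right)}} - H \left(-2 - 4\right)^{2}\right)^{2} + 130 = \left(\frac{1}{\frac{1}{2 \left(-4\right)} - 3} - \frac{4 \left(-2 - 4\right)^{2}}{9}\right)^{2} + 130 = \left(\frac{1}{\frac{1}{2} \left(- \frac{1}{4}\right) - 3} - \frac{4 \left(-6\right)^{2}}{9}\right)^{2} + 130 = \left(\frac{1}{- \frac{1}{8} - 3} - \frac{4}{9} \cdot 36\right)^{2} + 130 = \left(\frac{1}{- \frac{25}{8}} - 16\right)^{2} + 130 = \left(- \frac{8}{25} - 16\right)^{2} + 130 = \left(- \frac{408}{25}\right)^{2} + 130 = \frac{166464}{625} + 130 = \frac{247714}{625}$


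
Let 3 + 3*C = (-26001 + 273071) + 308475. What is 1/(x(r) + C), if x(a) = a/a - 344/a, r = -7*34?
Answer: 357/66110371 ≈ 5.4001e-6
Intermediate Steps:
C = 555542/3 (C = -1 + ((-26001 + 273071) + 308475)/3 = -1 + (247070 + 308475)/3 = -1 + (⅓)*555545 = -1 + 555545/3 = 555542/3 ≈ 1.8518e+5)
r = -238
x(a) = 1 - 344/a
1/(x(r) + C) = 1/((-344 - 238)/(-238) + 555542/3) = 1/(-1/238*(-582) + 555542/3) = 1/(291/119 + 555542/3) = 1/(66110371/357) = 357/66110371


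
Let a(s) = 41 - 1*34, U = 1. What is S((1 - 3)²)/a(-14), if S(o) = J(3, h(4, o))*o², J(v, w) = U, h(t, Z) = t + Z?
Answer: 16/7 ≈ 2.2857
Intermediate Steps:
a(s) = 7 (a(s) = 41 - 34 = 7)
h(t, Z) = Z + t
J(v, w) = 1
S(o) = o² (S(o) = 1*o² = o²)
S((1 - 3)²)/a(-14) = ((1 - 3)²)²/7 = ((-2)²)²*(⅐) = 4²*(⅐) = 16*(⅐) = 16/7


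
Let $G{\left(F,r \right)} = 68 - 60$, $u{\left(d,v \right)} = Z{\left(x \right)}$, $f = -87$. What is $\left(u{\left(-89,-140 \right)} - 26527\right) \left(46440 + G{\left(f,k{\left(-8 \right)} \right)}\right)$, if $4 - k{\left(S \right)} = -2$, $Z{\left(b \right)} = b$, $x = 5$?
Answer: $-1231893856$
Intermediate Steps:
$k{\left(S \right)} = 6$ ($k{\left(S \right)} = 4 - -2 = 4 + 2 = 6$)
$u{\left(d,v \right)} = 5$
$G{\left(F,r \right)} = 8$
$\left(u{\left(-89,-140 \right)} - 26527\right) \left(46440 + G{\left(f,k{\left(-8 \right)} \right)}\right) = \left(5 - 26527\right) \left(46440 + 8\right) = \left(-26522\right) 46448 = -1231893856$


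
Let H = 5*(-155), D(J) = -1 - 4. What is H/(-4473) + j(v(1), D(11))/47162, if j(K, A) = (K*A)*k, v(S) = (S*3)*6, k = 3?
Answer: 17671420/105477813 ≈ 0.16754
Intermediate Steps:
D(J) = -5
v(S) = 18*S (v(S) = (3*S)*6 = 18*S)
j(K, A) = 3*A*K (j(K, A) = (K*A)*3 = (A*K)*3 = 3*A*K)
H = -775
H/(-4473) + j(v(1), D(11))/47162 = -775/(-4473) + (3*(-5)*(18*1))/47162 = -775*(-1/4473) + (3*(-5)*18)*(1/47162) = 775/4473 - 270*1/47162 = 775/4473 - 135/23581 = 17671420/105477813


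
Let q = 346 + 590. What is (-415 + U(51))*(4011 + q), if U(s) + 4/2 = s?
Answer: -1810602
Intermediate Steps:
q = 936
U(s) = -2 + s
(-415 + U(51))*(4011 + q) = (-415 + (-2 + 51))*(4011 + 936) = (-415 + 49)*4947 = -366*4947 = -1810602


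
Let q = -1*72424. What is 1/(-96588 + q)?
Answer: -1/169012 ≈ -5.9167e-6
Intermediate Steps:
q = -72424
1/(-96588 + q) = 1/(-96588 - 72424) = 1/(-169012) = -1/169012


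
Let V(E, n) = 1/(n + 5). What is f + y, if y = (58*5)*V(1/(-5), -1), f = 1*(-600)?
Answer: -1055/2 ≈ -527.50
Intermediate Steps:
V(E, n) = 1/(5 + n)
f = -600
y = 145/2 (y = (58*5)/(5 - 1) = 290/4 = 290*(¼) = 145/2 ≈ 72.500)
f + y = -600 + 145/2 = -1055/2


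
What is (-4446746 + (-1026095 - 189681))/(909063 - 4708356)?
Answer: 5662522/3799293 ≈ 1.4904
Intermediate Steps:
(-4446746 + (-1026095 - 189681))/(909063 - 4708356) = (-4446746 - 1215776)/(-3799293) = -5662522*(-1/3799293) = 5662522/3799293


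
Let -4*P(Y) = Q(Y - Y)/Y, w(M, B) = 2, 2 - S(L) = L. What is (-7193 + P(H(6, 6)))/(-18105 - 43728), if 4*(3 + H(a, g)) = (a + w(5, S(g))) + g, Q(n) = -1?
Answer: 4795/41222 ≈ 0.11632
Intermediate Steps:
S(L) = 2 - L
H(a, g) = -5/2 + a/4 + g/4 (H(a, g) = -3 + ((a + 2) + g)/4 = -3 + ((2 + a) + g)/4 = -3 + (2 + a + g)/4 = -3 + (½ + a/4 + g/4) = -5/2 + a/4 + g/4)
P(Y) = 1/(4*Y) (P(Y) = -(-1)/(4*Y) = 1/(4*Y))
(-7193 + P(H(6, 6)))/(-18105 - 43728) = (-7193 + 1/(4*(-5/2 + (¼)*6 + (¼)*6)))/(-18105 - 43728) = (-7193 + 1/(4*(-5/2 + 3/2 + 3/2)))/(-61833) = (-7193 + 1/(4*(½)))*(-1/61833) = (-7193 + (¼)*2)*(-1/61833) = (-7193 + ½)*(-1/61833) = -14385/2*(-1/61833) = 4795/41222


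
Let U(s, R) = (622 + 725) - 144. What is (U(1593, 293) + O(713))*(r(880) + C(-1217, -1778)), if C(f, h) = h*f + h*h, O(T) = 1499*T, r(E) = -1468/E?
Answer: 125351878607167/22 ≈ 5.6978e+12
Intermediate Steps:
U(s, R) = 1203 (U(s, R) = 1347 - 144 = 1203)
C(f, h) = h**2 + f*h (C(f, h) = f*h + h**2 = h**2 + f*h)
(U(1593, 293) + O(713))*(r(880) + C(-1217, -1778)) = (1203 + 1499*713)*(-1468/880 - 1778*(-1217 - 1778)) = (1203 + 1068787)*(-1468*1/880 - 1778*(-2995)) = 1069990*(-367/220 + 5325110) = 1069990*(1171523833/220) = 125351878607167/22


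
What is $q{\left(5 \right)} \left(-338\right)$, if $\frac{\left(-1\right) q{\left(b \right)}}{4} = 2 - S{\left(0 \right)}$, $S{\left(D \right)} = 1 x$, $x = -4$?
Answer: $8112$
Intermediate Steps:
$S{\left(D \right)} = -4$ ($S{\left(D \right)} = 1 \left(-4\right) = -4$)
$q{\left(b \right)} = -24$ ($q{\left(b \right)} = - 4 \left(2 - -4\right) = - 4 \left(2 + 4\right) = \left(-4\right) 6 = -24$)
$q{\left(5 \right)} \left(-338\right) = \left(-24\right) \left(-338\right) = 8112$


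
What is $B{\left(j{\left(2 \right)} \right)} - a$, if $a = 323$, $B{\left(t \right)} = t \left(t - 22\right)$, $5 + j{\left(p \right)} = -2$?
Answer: $-120$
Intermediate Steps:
$j{\left(p \right)} = -7$ ($j{\left(p \right)} = -5 - 2 = -7$)
$B{\left(t \right)} = t \left(-22 + t\right)$
$B{\left(j{\left(2 \right)} \right)} - a = - 7 \left(-22 - 7\right) - 323 = \left(-7\right) \left(-29\right) - 323 = 203 - 323 = -120$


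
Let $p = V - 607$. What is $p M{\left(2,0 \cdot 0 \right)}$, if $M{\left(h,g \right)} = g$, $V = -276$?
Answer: $0$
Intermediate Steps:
$p = -883$ ($p = -276 - 607 = -883$)
$p M{\left(2,0 \cdot 0 \right)} = - 883 \cdot 0 \cdot 0 = \left(-883\right) 0 = 0$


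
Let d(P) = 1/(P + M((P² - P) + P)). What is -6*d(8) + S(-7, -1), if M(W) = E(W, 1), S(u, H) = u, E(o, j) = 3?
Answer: -83/11 ≈ -7.5455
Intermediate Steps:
M(W) = 3
d(P) = 1/(3 + P) (d(P) = 1/(P + 3) = 1/(3 + P))
-6*d(8) + S(-7, -1) = -6/(3 + 8) - 7 = -6/11 - 7 = -83/11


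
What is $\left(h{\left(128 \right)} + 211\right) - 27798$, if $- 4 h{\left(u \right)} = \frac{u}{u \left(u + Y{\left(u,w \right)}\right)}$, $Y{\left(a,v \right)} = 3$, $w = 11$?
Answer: $- \frac{14455589}{524} \approx -27587.0$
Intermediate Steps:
$h{\left(u \right)} = - \frac{1}{4 \left(3 + u\right)}$ ($h{\left(u \right)} = - \frac{u \frac{1}{u \left(u + 3\right)}}{4} = - \frac{u \frac{1}{u \left(3 + u\right)}}{4} = - \frac{1}{4 \left(3 + u\right)}$)
$\left(h{\left(128 \right)} + 211\right) - 27798 = \left(- \frac{1}{12 + 4 \cdot 128} + 211\right) - 27798 = \left(- \frac{1}{12 + 512} + 211\right) - 27798 = \left(- \frac{1}{524} + 211\right) - 27798 = \frac{110563}{524} - 27798 = - \frac{14455589}{524}$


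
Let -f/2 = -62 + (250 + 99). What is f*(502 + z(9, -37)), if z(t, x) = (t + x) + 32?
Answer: -290444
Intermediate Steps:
f = -574 (f = -2*(-62 + (250 + 99)) = -2*(-62 + 349) = -2*287 = -574)
z(t, x) = 32 + t + x
f*(502 + z(9, -37)) = -574*(502 + (32 + 9 - 37)) = -574*(502 + 4) = -574*506 = -290444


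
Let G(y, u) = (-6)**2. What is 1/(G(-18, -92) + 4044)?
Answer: 1/4080 ≈ 0.00024510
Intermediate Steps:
G(y, u) = 36
1/(G(-18, -92) + 4044) = 1/(36 + 4044) = 1/4080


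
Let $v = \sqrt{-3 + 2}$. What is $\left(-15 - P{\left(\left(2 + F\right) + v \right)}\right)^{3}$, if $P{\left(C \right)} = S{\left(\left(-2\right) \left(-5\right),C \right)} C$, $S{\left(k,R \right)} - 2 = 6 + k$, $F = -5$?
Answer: $21411 - 76302 i \approx 21411.0 - 76302.0 i$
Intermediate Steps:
$S{\left(k,R \right)} = 8 + k$ ($S{\left(k,R \right)} = 2 + \left(6 + k\right) = 8 + k$)
$v = i$ ($v = \sqrt{-1} = i \approx 1.0 i$)
$P{\left(C \right)} = 18 C$ ($P{\left(C \right)} = \left(8 - -10\right) C = \left(8 + 10\right) C = 18 C$)
$\left(-15 - P{\left(\left(2 + F\right) + v \right)}\right)^{3} = \left(-15 - 18 \left(\left(2 - 5\right) + i\right)\right)^{3} = \left(-15 - 18 \left(-3 + i\right)\right)^{3} = \left(-15 - \left(-54 + 18 i\right)\right)^{3} = \left(-15 + \left(54 - 18 i\right)\right)^{3} = \left(39 - 18 i\right)^{3}$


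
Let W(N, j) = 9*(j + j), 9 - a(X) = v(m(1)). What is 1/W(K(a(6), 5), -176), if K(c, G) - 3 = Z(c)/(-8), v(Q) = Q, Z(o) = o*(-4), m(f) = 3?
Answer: -1/3168 ≈ -0.00031566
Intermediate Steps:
Z(o) = -4*o
a(X) = 6 (a(X) = 9 - 1*3 = 9 - 3 = 6)
K(c, G) = 3 + c/2 (K(c, G) = 3 - 4*c/(-8) = 3 - 4*c*(-⅛) = 3 + c/2)
W(N, j) = 18*j (W(N, j) = 9*(2*j) = 18*j)
1/W(K(a(6), 5), -176) = 1/(18*(-176)) = 1/(-3168) = -1/3168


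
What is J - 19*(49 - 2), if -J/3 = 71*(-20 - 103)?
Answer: 25306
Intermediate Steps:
J = 26199 (J = -213*(-20 - 103) = -213*(-123) = -3*(-8733) = 26199)
J - 19*(49 - 2) = 26199 - 19*(49 - 2) = 26199 - 19*47 = 26199 - 1*893 = 26199 - 893 = 25306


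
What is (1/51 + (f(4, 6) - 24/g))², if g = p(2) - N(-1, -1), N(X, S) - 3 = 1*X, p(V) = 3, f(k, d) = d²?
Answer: 375769/2601 ≈ 144.47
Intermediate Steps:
N(X, S) = 3 + X (N(X, S) = 3 + 1*X = 3 + X)
g = 1 (g = 3 - (3 - 1) = 3 - 1*2 = 3 - 2 = 1)
(1/51 + (f(4, 6) - 24/g))² = (1/51 + (6² - 24/1))² = (1/51 + (36 - 24*1))² = (1/51 + (36 - 24))² = (1/51 + 12)² = (613/51)² = 375769/2601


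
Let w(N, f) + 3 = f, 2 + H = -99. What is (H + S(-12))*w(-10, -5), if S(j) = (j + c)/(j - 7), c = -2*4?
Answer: 15192/19 ≈ 799.58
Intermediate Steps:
H = -101 (H = -2 - 99 = -101)
w(N, f) = -3 + f
c = -8
S(j) = (-8 + j)/(-7 + j) (S(j) = (j - 8)/(j - 7) = (-8 + j)/(-7 + j))
(H + S(-12))*w(-10, -5) = (-101 + (-8 - 12)/(-7 - 12))*(-3 - 5) = (-101 - 20/(-19))*(-8) = (-101 - 1/19*(-20))*(-8) = (-101 + 20/19)*(-8) = -1899/19*(-8) = 15192/19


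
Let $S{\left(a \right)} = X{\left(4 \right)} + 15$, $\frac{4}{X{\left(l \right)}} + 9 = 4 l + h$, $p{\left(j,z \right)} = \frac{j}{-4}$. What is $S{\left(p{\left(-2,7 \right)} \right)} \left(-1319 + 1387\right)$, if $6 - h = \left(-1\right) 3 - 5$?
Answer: $\frac{21692}{21} \approx 1033.0$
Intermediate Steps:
$p{\left(j,z \right)} = - \frac{j}{4}$ ($p{\left(j,z \right)} = j \left(- \frac{1}{4}\right) = - \frac{j}{4}$)
$h = 14$ ($h = 6 - \left(\left(-1\right) 3 - 5\right) = 6 - \left(-3 - 5\right) = 6 - -8 = 6 + 8 = 14$)
$X{\left(l \right)} = \frac{4}{5 + 4 l}$ ($X{\left(l \right)} = \frac{4}{-9 + \left(4 l + 14\right)} = \frac{4}{-9 + \left(14 + 4 l\right)} = \frac{4}{5 + 4 l}$)
$S{\left(a \right)} = \frac{319}{21}$ ($S{\left(a \right)} = \frac{4}{5 + 4 \cdot 4} + 15 = \frac{4}{5 + 16} + 15 = \frac{4}{21} + 15 = \frac{319}{21}$)
$S{\left(p{\left(-2,7 \right)} \right)} \left(-1319 + 1387\right) = \frac{319 \left(-1319 + 1387\right)}{21} = \frac{319}{21} \cdot 68 = \frac{21692}{21}$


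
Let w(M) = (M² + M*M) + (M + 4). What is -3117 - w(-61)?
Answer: -10502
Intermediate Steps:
w(M) = 4 + M + 2*M² (w(M) = (M² + M²) + (4 + M) = 2*M² + (4 + M) = 4 + M + 2*M²)
-3117 - w(-61) = -3117 - (4 - 61 + 2*(-61)²) = -3117 - (4 - 61 + 2*3721) = -3117 - (4 - 61 + 7442) = -3117 - 1*7385 = -3117 - 7385 = -10502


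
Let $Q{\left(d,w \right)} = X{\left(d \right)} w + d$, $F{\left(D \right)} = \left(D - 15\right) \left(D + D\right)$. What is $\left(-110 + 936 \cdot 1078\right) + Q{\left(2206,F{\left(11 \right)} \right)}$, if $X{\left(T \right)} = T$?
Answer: $816976$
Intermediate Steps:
$F{\left(D \right)} = 2 D \left(-15 + D\right)$ ($F{\left(D \right)} = \left(-15 + D\right) 2 D = 2 D \left(-15 + D\right)$)
$Q{\left(d,w \right)} = d + d w$ ($Q{\left(d,w \right)} = d w + d = d + d w$)
$\left(-110 + 936 \cdot 1078\right) + Q{\left(2206,F{\left(11 \right)} \right)} = \left(-110 + 936 \cdot 1078\right) + 2206 \left(1 + 2 \cdot 11 \left(-15 + 11\right)\right) = \left(-110 + 1009008\right) + 2206 \left(1 + 2 \cdot 11 \left(-4\right)\right) = 1008898 + 2206 \left(1 - 88\right) = 1008898 + 2206 \left(-87\right) = 1008898 - 191922 = 816976$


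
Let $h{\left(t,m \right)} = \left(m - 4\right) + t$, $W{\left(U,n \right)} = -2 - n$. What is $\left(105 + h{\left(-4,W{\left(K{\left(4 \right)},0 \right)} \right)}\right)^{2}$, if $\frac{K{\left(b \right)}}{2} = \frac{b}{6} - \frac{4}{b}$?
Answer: $9025$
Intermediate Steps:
$K{\left(b \right)} = - \frac{8}{b} + \frac{b}{3}$ ($K{\left(b \right)} = 2 \left(\frac{b}{6} - \frac{4}{b}\right) = 2 \left(- \frac{4}{b} + \frac{b}{6}\right) = - \frac{8}{b} + \frac{b}{3}$)
$h{\left(t,m \right)} = -4 + m + t$ ($h{\left(t,m \right)} = \left(-4 + m\right) + t = -4 + m + t$)
$\left(105 + h{\left(-4,W{\left(K{\left(4 \right)},0 \right)} \right)}\right)^{2} = \left(105 - 10\right)^{2} = 95^{2} = 9025$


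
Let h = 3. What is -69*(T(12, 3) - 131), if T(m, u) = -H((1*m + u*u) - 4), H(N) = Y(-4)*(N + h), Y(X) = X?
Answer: 3519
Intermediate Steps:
H(N) = -12 - 4*N (H(N) = -4*(N + 3) = -4*(3 + N) = -12 - 4*N)
T(m, u) = -4 + 4*m + 4*u² (T(m, u) = -(-12 - 4*((1*m + u*u) - 4)) = -(-12 - 4*((m + u²) - 4)) = -(-12 - 4*(-4 + m + u²)) = -(-12 + (16 - 4*m - 4*u²)) = -(4 - 4*m - 4*u²) = -4 + 4*m + 4*u²)
-69*(T(12, 3) - 131) = -69*((-4 + 4*12 + 4*3²) - 131) = -69*((-4 + 48 + 4*9) - 131) = -69*((-4 + 48 + 36) - 131) = -69*(80 - 131) = -69*(-51) = 3519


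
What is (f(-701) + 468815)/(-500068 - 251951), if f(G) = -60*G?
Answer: -510875/752019 ≈ -0.67934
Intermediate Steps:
(f(-701) + 468815)/(-500068 - 251951) = (-60*(-701) + 468815)/(-500068 - 251951) = (42060 + 468815)/(-752019) = 510875*(-1/752019) = -510875/752019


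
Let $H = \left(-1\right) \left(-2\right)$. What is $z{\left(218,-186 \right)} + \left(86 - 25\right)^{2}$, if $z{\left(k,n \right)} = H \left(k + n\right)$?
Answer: $3785$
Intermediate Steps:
$H = 2$
$z{\left(k,n \right)} = 2 k + 2 n$ ($z{\left(k,n \right)} = 2 \left(k + n\right) = 2 k + 2 n$)
$z{\left(218,-186 \right)} + \left(86 - 25\right)^{2} = \left(2 \cdot 218 + 2 \left(-186\right)\right) + \left(86 - 25\right)^{2} = \left(436 - 372\right) + 61^{2} = 64 + 3721 = 3785$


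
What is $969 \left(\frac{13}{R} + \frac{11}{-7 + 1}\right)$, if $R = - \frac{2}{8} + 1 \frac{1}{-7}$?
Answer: $- \frac{744515}{22} \approx -33842.0$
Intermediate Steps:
$R = - \frac{11}{28}$ ($R = \left(-2\right) \frac{1}{8} + 1 \left(- \frac{1}{7}\right) = - \frac{1}{4} - \frac{1}{7} = - \frac{11}{28} \approx -0.39286$)
$969 \left(\frac{13}{R} + \frac{11}{-7 + 1}\right) = 969 \left(\frac{13}{- \frac{11}{28}} + \frac{11}{-7 + 1}\right) = 969 \left(13 \left(- \frac{28}{11}\right) + \frac{11}{-6}\right) = 969 \left(- \frac{364}{11} + 11 \left(- \frac{1}{6}\right)\right) = 969 \left(- \frac{364}{11} - \frac{11}{6}\right) = 969 \left(- \frac{2305}{66}\right) = - \frac{744515}{22}$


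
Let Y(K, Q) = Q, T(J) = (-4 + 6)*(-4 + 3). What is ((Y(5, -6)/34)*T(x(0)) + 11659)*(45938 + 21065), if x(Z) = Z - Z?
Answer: 13280597627/17 ≈ 7.8121e+8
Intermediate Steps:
x(Z) = 0
T(J) = -2 (T(J) = 2*(-1) = -2)
((Y(5, -6)/34)*T(x(0)) + 11659)*(45938 + 21065) = ((-6/34)*(-2) + 11659)*(45938 + 21065) = (((1/34)*(-6))*(-2) + 11659)*67003 = (-3/17*(-2) + 11659)*67003 = (6/17 + 11659)*67003 = (198209/17)*67003 = 13280597627/17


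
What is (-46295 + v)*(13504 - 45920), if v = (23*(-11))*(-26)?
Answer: 1287466272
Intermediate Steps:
v = 6578 (v = -253*(-26) = 6578)
(-46295 + v)*(13504 - 45920) = (-46295 + 6578)*(13504 - 45920) = -39717*(-32416) = 1287466272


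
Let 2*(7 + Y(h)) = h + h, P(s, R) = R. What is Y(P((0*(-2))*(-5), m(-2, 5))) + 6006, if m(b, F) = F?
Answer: 6004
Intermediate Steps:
Y(h) = -7 + h (Y(h) = -7 + (h + h)/2 = -7 + (2*h)/2 = -7 + h)
Y(P((0*(-2))*(-5), m(-2, 5))) + 6006 = (-7 + 5) + 6006 = -2 + 6006 = 6004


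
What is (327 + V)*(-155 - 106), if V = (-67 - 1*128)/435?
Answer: -85230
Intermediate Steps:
V = -13/29 (V = (-67 - 128)*(1/435) = -195*1/435 = -13/29 ≈ -0.44828)
(327 + V)*(-155 - 106) = (327 - 13/29)*(-155 - 106) = (9470/29)*(-261) = -85230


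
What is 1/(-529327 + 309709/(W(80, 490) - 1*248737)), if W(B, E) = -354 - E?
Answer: -249581/132110271696 ≈ -1.8892e-6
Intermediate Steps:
1/(-529327 + 309709/(W(80, 490) - 1*248737)) = 1/(-529327 + 309709/((-354 - 1*490) - 1*248737)) = 1/(-529327 + 309709/((-354 - 490) - 248737)) = 1/(-529327 + 309709/(-844 - 248737)) = 1/(-529327 + 309709/(-249581)) = 1/(-529327 + 309709*(-1/249581)) = 1/(-529327 - 309709/249581) = 1/(-132110271696/249581) = -249581/132110271696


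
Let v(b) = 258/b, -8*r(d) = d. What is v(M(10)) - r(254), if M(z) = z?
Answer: 1151/20 ≈ 57.550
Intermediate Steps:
r(d) = -d/8
v(M(10)) - r(254) = 258/10 - (-1)*254/8 = 258*(⅒) - 1*(-127/4) = 129/5 + 127/4 = 1151/20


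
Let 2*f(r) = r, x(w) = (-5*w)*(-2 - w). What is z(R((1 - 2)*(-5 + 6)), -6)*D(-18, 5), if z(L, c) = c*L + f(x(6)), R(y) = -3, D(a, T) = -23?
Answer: -3174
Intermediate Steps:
x(w) = -5*w*(-2 - w)
f(r) = r/2
z(L, c) = 120 + L*c (z(L, c) = c*L + (5*6*(2 + 6))/2 = L*c + (5*6*8)/2 = L*c + (½)*240 = L*c + 120 = 120 + L*c)
z(R((1 - 2)*(-5 + 6)), -6)*D(-18, 5) = (120 - 3*(-6))*(-23) = (120 + 18)*(-23) = 138*(-23) = -3174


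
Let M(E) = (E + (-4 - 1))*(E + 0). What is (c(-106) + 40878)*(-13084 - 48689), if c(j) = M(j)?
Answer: -3251977812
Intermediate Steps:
M(E) = E*(-5 + E) (M(E) = (E - 5)*E = (-5 + E)*E = E*(-5 + E))
c(j) = j*(-5 + j)
(c(-106) + 40878)*(-13084 - 48689) = (-106*(-5 - 106) + 40878)*(-13084 - 48689) = (-106*(-111) + 40878)*(-61773) = (11766 + 40878)*(-61773) = 52644*(-61773) = -3251977812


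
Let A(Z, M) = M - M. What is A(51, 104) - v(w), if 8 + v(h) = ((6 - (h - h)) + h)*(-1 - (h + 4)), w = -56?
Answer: 2558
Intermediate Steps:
A(Z, M) = 0
v(h) = -8 + (-5 - h)*(6 + h) (v(h) = -8 + ((6 - (h - h)) + h)*(-1 - (h + 4)) = -8 + ((6 - 1*0) + h)*(-1 - (4 + h)) = -8 + ((6 + 0) + h)*(-1 + (-4 - h)) = -8 + (6 + h)*(-5 - h) = -8 + (-5 - h)*(6 + h))
A(51, 104) - v(w) = 0 - (-38 - 1*(-56)² - 11*(-56)) = 0 - (-38 - 1*3136 + 616) = 0 - (-38 - 3136 + 616) = 0 - 1*(-2558) = 0 + 2558 = 2558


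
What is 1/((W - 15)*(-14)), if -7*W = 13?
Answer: 1/236 ≈ 0.0042373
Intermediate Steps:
W = -13/7 (W = -⅐*13 = -13/7 ≈ -1.8571)
1/((W - 15)*(-14)) = 1/((-13/7 - 15)*(-14)) = 1/(-118/7*(-14)) = 1/236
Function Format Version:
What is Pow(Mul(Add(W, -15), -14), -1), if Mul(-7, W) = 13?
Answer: Rational(1, 236) ≈ 0.0042373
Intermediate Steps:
W = Rational(-13, 7) (W = Mul(Rational(-1, 7), 13) = Rational(-13, 7) ≈ -1.8571)
Pow(Mul(Add(W, -15), -14), -1) = Pow(Mul(Add(Rational(-13, 7), -15), -14), -1) = Pow(Mul(Rational(-118, 7), -14), -1) = Pow(236, -1) = Rational(1, 236)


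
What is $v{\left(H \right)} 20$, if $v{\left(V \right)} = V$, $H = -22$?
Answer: $-440$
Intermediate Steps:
$v{\left(H \right)} 20 = \left(-22\right) 20 = -440$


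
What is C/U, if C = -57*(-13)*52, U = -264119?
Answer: -2028/13901 ≈ -0.14589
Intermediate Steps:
C = 38532 (C = 741*52 = 38532)
C/U = 38532/(-264119) = 38532*(-1/264119) = -2028/13901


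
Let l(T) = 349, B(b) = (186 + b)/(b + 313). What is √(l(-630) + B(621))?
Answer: √305205982/934 ≈ 18.705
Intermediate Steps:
B(b) = (186 + b)/(313 + b)
√(l(-630) + B(621)) = √(349 + (186 + 621)/(313 + 621)) = √(349 + 807/934) = √(326773/934) = √305205982/934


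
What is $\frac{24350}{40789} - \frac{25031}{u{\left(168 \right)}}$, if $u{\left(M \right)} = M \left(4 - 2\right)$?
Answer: $- \frac{144686837}{1957872} \approx -73.9$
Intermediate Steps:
$u{\left(M \right)} = 2 M$ ($u{\left(M \right)} = M 2 = 2 M$)
$\frac{24350}{40789} - \frac{25031}{u{\left(168 \right)}} = \frac{24350}{40789} - \frac{25031}{2 \cdot 168} = 24350 \cdot \frac{1}{40789} - \frac{25031}{336} = \frac{24350}{40789} - \frac{25031}{336} = - \frac{144686837}{1957872}$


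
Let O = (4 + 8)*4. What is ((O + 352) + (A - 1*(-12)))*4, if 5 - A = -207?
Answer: 2496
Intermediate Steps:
O = 48 (O = 12*4 = 48)
A = 212 (A = 5 - 1*(-207) = 5 + 207 = 212)
((O + 352) + (A - 1*(-12)))*4 = ((48 + 352) + (212 - 1*(-12)))*4 = (400 + (212 + 12))*4 = (400 + 224)*4 = 624*4 = 2496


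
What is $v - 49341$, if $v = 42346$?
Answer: $-6995$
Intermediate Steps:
$v - 49341 = 42346 - 49341 = -6995$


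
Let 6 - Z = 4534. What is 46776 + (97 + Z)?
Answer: 42345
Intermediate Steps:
Z = -4528 (Z = 6 - 1*4534 = 6 - 4534 = -4528)
46776 + (97 + Z) = 46776 + (97 - 4528) = 46776 - 4431 = 42345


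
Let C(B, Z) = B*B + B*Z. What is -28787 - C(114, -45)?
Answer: -36653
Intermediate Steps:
C(B, Z) = B² + B*Z
-28787 - C(114, -45) = -28787 - 114*(114 - 45) = -28787 - 114*69 = -28787 - 1*7866 = -28787 - 7866 = -36653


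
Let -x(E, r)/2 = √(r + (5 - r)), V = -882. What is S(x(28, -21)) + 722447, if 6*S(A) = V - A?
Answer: 722300 + √5/3 ≈ 7.2230e+5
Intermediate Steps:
x(E, r) = -2*√5 (x(E, r) = -2*√(r + (5 - r)) = -2*√5)
S(A) = -147 - A/6 (S(A) = (-882 - A)/6 = -147 - A/6)
S(x(28, -21)) + 722447 = (-147 - (-1)*√5/3) + 722447 = (-147 + √5/3) + 722447 = 722300 + √5/3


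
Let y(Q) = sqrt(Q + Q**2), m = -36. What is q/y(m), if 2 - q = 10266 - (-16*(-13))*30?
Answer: -2012*sqrt(35)/105 ≈ -113.36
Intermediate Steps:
q = -4024 (q = 2 - (10266 - (-16*(-13))*30) = 2 - (10266 - 208*30) = 2 - (10266 - 1*6240) = 2 - (10266 - 6240) = 2 - 1*4026 = 2 - 4026 = -4024)
q/y(m) = -4024*sqrt(35)/210 = -2012*sqrt(35)/105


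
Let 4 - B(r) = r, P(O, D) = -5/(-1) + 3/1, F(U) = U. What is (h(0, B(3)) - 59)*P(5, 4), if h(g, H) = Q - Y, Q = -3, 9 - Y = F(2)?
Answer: -552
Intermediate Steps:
Y = 7 (Y = 9 - 1*2 = 9 - 2 = 7)
P(O, D) = 8 (P(O, D) = -5*(-1) + 3*1 = 5 + 3 = 8)
B(r) = 4 - r
h(g, H) = -10 (h(g, H) = -3 - 1*7 = -3 - 7 = -10)
(h(0, B(3)) - 59)*P(5, 4) = (-10 - 59)*8 = -69*8 = -552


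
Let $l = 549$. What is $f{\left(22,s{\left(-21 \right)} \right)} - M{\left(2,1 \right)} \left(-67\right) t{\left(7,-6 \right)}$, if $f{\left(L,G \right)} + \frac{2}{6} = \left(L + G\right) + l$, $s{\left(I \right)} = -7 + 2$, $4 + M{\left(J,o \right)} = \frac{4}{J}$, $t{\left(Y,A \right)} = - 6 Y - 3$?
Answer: $\frac{19787}{3} \approx 6595.7$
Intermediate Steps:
$t{\left(Y,A \right)} = -3 - 6 Y$
$M{\left(J,o \right)} = -4 + \frac{4}{J}$
$s{\left(I \right)} = -5$
$f{\left(L,G \right)} = \frac{1646}{3} + G + L$ ($f{\left(L,G \right)} = - \frac{1}{3} + \left(\left(L + G\right) + 549\right) = - \frac{1}{3} + \left(\left(G + L\right) + 549\right) = - \frac{1}{3} + \left(549 + G + L\right) = \frac{1646}{3} + G + L$)
$f{\left(22,s{\left(-21 \right)} \right)} - M{\left(2,1 \right)} \left(-67\right) t{\left(7,-6 \right)} = \left(\frac{1646}{3} - 5 + 22\right) - \left(-4 + \frac{4}{2}\right) \left(-67\right) \left(-3 - 42\right) = \frac{1697}{3} - \left(-4 + 4 \cdot \frac{1}{2}\right) \left(-67\right) \left(-3 - 42\right) = \frac{1697}{3} - \left(-4 + 2\right) \left(-67\right) \left(-45\right) = \frac{1697}{3} - \left(-2\right) \left(-67\right) \left(-45\right) = \frac{1697}{3} - 134 \left(-45\right) = \frac{1697}{3} - -6030 = \frac{1697}{3} + 6030 = \frac{19787}{3}$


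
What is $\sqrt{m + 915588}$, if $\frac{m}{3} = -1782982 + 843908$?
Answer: $i \sqrt{1901634} \approx 1379.0 i$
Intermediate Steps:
$m = -2817222$ ($m = 3 \left(-1782982 + 843908\right) = 3 \left(-939074\right) = -2817222$)
$\sqrt{m + 915588} = \sqrt{-2817222 + 915588} = \sqrt{-1901634} = i \sqrt{1901634}$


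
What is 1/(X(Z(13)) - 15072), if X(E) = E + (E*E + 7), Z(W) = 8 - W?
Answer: -1/15045 ≈ -6.6467e-5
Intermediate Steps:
X(E) = 7 + E + E² (X(E) = E + (E² + 7) = E + (7 + E²) = 7 + E + E²)
1/(X(Z(13)) - 15072) = 1/((7 + (8 - 1*13) + (8 - 1*13)²) - 15072) = 1/((7 + (8 - 13) + (8 - 13)²) - 15072) = 1/((7 - 5 + (-5)²) - 15072) = 1/((7 - 5 + 25) - 15072) = 1/(27 - 15072) = 1/(-15045) = -1/15045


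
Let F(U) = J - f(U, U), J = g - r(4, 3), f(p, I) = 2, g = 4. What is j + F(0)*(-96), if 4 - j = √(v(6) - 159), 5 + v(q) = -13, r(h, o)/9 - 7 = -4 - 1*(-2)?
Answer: 4132 - I*√177 ≈ 4132.0 - 13.304*I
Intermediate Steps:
r(h, o) = 45 (r(h, o) = 63 + 9*(-4 - 1*(-2)) = 63 + 9*(-4 + 2) = 63 + 9*(-2) = 63 - 18 = 45)
v(q) = -18 (v(q) = -5 - 13 = -18)
J = -41 (J = 4 - 1*45 = 4 - 45 = -41)
j = 4 - I*√177 (j = 4 - √(-18 - 159) = 4 - √(-177) = 4 - I*√177 ≈ 4.0 - 13.304*I)
F(U) = -43 (F(U) = -41 - 1*2 = -41 - 2 = -43)
j + F(0)*(-96) = (4 - I*√177) - 43*(-96) = (4 - I*√177) + 4128 = 4132 - I*√177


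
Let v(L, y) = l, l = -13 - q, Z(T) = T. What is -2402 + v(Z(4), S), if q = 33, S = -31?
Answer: -2448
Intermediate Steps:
l = -46 (l = -13 - 1*33 = -13 - 33 = -46)
v(L, y) = -46
-2402 + v(Z(4), S) = -2402 - 46 = -2448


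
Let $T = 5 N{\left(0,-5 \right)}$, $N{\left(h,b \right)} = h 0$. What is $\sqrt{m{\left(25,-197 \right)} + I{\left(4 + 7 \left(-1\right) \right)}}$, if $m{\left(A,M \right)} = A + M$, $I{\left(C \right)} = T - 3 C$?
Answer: $i \sqrt{163} \approx 12.767 i$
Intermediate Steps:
$N{\left(h,b \right)} = 0$
$T = 0$ ($T = 5 \cdot 0 = 0$)
$I{\left(C \right)} = - 3 C$ ($I{\left(C \right)} = 0 - 3 C = - 3 C$)
$\sqrt{m{\left(25,-197 \right)} + I{\left(4 + 7 \left(-1\right) \right)}} = \sqrt{\left(25 - 197\right) - 3 \left(4 + 7 \left(-1\right)\right)} = \sqrt{-172 - 3 \left(4 - 7\right)} = \sqrt{-172 - -9} = \sqrt{-172 + 9} = \sqrt{-163} = i \sqrt{163}$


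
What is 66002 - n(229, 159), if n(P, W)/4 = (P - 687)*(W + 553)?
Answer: 1370386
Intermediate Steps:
n(P, W) = 4*(-687 + P)*(553 + W) (n(P, W) = 4*((P - 687)*(W + 553)) = 4*((-687 + P)*(553 + W)) = 4*(-687 + P)*(553 + W))
66002 - n(229, 159) = 66002 - (-1519644 - 2748*159 + 2212*229 + 4*229*159) = 66002 - (-1519644 - 436932 + 506548 + 145644) = 66002 - 1*(-1304384) = 66002 + 1304384 = 1370386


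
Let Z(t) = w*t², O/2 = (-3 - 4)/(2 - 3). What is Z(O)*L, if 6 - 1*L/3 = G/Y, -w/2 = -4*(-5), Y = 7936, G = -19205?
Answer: -49113435/248 ≈ -1.9804e+5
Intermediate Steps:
w = -40 (w = -(-8)*(-5) = -2*20 = -40)
L = 200463/7936 (L = 18 - (-57615)/7936 = 18 - 3*(-19205/7936) = 18 + 57615/7936 = 200463/7936 ≈ 25.260)
O = 14 (O = 2*((-3 - 4)/(2 - 3)) = 2*(-7/(-1)) = 2*(-7*(-1)) = 2*7 = 14)
Z(t) = -40*t²
Z(O)*L = -40*14²*(200463/7936) = -40*196*(200463/7936) = -7840*200463/7936 = -49113435/248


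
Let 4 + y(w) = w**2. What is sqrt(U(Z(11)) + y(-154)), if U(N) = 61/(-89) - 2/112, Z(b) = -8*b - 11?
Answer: sqrt(147248670338)/2492 ≈ 153.98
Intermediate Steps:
Z(b) = -11 - 8*b
y(w) = -4 + w**2
U(N) = -3505/4984 (U(N) = 61*(-1/89) - 2*1/112 = -61/89 - 1/56 = -3505/4984)
sqrt(U(Z(11)) + y(-154)) = sqrt(-3505/4984 + (-4 + (-154)**2)) = sqrt(-3505/4984 + (-4 + 23716)) = sqrt(-3505/4984 + 23712) = sqrt(118177103/4984) = sqrt(147248670338)/2492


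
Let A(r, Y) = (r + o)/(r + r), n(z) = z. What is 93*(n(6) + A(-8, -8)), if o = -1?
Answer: 9765/16 ≈ 610.31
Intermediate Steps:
A(r, Y) = (-1 + r)/(2*r) (A(r, Y) = (r - 1)/(r + r) = (-1 + r)/((2*r)) = (-1 + r)*(1/(2*r)) = (-1 + r)/(2*r))
93*(n(6) + A(-8, -8)) = 93*(6 + (½)*(-1 - 8)/(-8)) = 93*(6 + (½)*(-⅛)*(-9)) = 93*(6 + 9/16) = 93*(105/16) = 9765/16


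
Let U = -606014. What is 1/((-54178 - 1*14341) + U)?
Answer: -1/674533 ≈ -1.4825e-6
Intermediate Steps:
1/((-54178 - 1*14341) + U) = 1/((-54178 - 1*14341) - 606014) = 1/((-54178 - 14341) - 606014) = 1/(-68519 - 606014) = 1/(-674533) = -1/674533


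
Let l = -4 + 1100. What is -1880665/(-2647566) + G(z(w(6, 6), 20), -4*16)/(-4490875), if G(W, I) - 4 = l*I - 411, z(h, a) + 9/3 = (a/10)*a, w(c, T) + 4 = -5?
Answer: 8632619860741/11889887960250 ≈ 0.72605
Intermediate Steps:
w(c, T) = -9 (w(c, T) = -4 - 5 = -9)
l = 1096
z(h, a) = -3 + a²/10 (z(h, a) = -3 + (a/10)*a = -3 + a²/10)
G(W, I) = -407 + 1096*I (G(W, I) = 4 + (1096*I - 411) = 4 + (-411 + 1096*I) = -407 + 1096*I)
-1880665/(-2647566) + G(z(w(6, 6), 20), -4*16)/(-4490875) = -1880665/(-2647566) + (-407 + 1096*(-4*16))/(-4490875) = -1880665*(-1/2647566) + (-407 + 1096*(-64))*(-1/4490875) = 1880665/2647566 + (-407 - 70144)*(-1/4490875) = 1880665/2647566 - 70551*(-1/4490875) = 1880665/2647566 + 70551/4490875 = 8632619860741/11889887960250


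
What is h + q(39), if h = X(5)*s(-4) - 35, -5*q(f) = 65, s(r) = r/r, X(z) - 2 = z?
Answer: -41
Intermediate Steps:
X(z) = 2 + z
s(r) = 1
q(f) = -13 (q(f) = -⅕*65 = -13)
h = -28 (h = (2 + 5)*1 - 35 = 7*1 - 35 = 7 - 35 = -28)
h + q(39) = -28 - 13 = -41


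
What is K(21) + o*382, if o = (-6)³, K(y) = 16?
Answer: -82496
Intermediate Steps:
o = -216
K(21) + o*382 = 16 - 216*382 = 16 - 82512 = -82496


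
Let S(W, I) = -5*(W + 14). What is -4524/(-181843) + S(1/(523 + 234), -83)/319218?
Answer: 361192966613/14647333997306 ≈ 0.024659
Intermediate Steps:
S(W, I) = -70 - 5*W (S(W, I) = -5*(14 + W) = -70 - 5*W)
-4524/(-181843) + S(1/(523 + 234), -83)/319218 = -4524/(-181843) + (-70 - 5/(523 + 234))/319218 = -4524*(-1/181843) + (-70 - 5/757)*(1/319218) = 4524/181843 + (-70 - 5*1/757)*(1/319218) = 4524/181843 + (-70 - 5/757)*(1/319218) = 4524/181843 - 52995/757*1/319218 = 4524/181843 - 17665/80549342 = 361192966613/14647333997306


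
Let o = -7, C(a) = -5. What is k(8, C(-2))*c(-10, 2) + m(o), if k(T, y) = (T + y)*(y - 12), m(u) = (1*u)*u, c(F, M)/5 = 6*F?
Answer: 15349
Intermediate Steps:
c(F, M) = 30*F (c(F, M) = 5*(6*F) = 30*F)
m(u) = u² (m(u) = u*u = u²)
k(T, y) = (-12 + y)*(T + y) (k(T, y) = (T + y)*(-12 + y) = (-12 + y)*(T + y))
k(8, C(-2))*c(-10, 2) + m(o) = ((-5)² - 12*8 - 12*(-5) + 8*(-5))*(30*(-10)) + (-7)² = (25 - 96 + 60 - 40)*(-300) + 49 = -51*(-300) + 49 = 15300 + 49 = 15349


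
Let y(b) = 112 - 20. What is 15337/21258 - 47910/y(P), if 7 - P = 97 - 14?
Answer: -127132472/244467 ≈ -520.04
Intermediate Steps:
P = -76 (P = 7 - (97 - 14) = 7 - 1*83 = 7 - 83 = -76)
y(b) = 92
15337/21258 - 47910/y(P) = 15337/21258 - 47910/92 = 15337*(1/21258) - 47910*1/92 = 15337/21258 - 23955/46 = -127132472/244467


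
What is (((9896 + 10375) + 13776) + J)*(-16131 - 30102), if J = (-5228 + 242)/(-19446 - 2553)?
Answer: -11542915114929/7333 ≈ -1.5741e+9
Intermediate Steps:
J = 1662/7333 (J = -4986/(-21999) = -4986*(-1/21999) = 1662/7333 ≈ 0.22665)
(((9896 + 10375) + 13776) + J)*(-16131 - 30102) = (((9896 + 10375) + 13776) + 1662/7333)*(-16131 - 30102) = ((20271 + 13776) + 1662/7333)*(-46233) = (34047 + 1662/7333)*(-46233) = (249668313/7333)*(-46233) = -11542915114929/7333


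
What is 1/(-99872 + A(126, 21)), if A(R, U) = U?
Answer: -1/99851 ≈ -1.0015e-5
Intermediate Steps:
1/(-99872 + A(126, 21)) = 1/(-99872 + 21) = 1/(-99851) = -1/99851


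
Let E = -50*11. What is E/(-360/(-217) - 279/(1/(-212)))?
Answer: -59675/6417738 ≈ -0.0092984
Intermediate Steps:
E = -550
E/(-360/(-217) - 279/(1/(-212))) = -550/(-360/(-217) - 279/(1/(-212))) = -550/(-360*(-1/217) - 279/(-1/212)) = -550/(360/217 - 279*(-212)) = -550/(360/217 + 59148) = -550/12835476/217 = -550*217/12835476 = -59675/6417738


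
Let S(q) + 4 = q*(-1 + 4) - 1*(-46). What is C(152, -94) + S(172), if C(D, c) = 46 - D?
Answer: 452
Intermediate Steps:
S(q) = 42 + 3*q (S(q) = -4 + (q*(-1 + 4) - 1*(-46)) = -4 + (q*3 + 46) = -4 + (3*q + 46) = -4 + (46 + 3*q) = 42 + 3*q)
C(152, -94) + S(172) = (46 - 1*152) + (42 + 3*172) = (46 - 152) + (42 + 516) = -106 + 558 = 452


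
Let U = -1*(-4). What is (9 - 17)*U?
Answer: -32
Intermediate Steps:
U = 4
(9 - 17)*U = (9 - 17)*4 = -8*4 = -32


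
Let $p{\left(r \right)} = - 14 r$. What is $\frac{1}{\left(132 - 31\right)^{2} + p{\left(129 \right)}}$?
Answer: $\frac{1}{8395} \approx 0.00011912$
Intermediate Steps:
$\frac{1}{\left(132 - 31\right)^{2} + p{\left(129 \right)}} = \frac{1}{\left(132 - 31\right)^{2} - 1806} = \frac{1}{101^{2} - 1806} = \frac{1}{10201 - 1806} = \frac{1}{8395}$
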